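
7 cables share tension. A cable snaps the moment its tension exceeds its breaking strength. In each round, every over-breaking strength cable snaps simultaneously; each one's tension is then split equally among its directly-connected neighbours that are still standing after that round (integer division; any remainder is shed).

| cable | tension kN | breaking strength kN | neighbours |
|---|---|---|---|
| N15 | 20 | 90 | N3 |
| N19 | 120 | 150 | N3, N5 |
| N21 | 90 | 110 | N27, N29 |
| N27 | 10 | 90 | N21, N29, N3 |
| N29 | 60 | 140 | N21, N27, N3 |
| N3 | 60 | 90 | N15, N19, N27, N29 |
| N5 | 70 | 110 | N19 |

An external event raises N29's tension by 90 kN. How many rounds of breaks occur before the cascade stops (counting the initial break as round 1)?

Round 1 — N29 at 150 > 140. N29 snaps.
  N29 sheds 150 kN to N21, N27, N3: 50 each.
    N21: 90+50 = 140 > 110
    N27: 10+50 = 60 ≤ 90
    N3: 60+50 = 110 > 90
Round 2 — N21, N3 snap.
  N21 sheds 140 kN to N27: 140 each.
    N27: 60+140 = 200 > 90
  N3 sheds 110 kN to N15, N19, N27: 36 each (2 lost).
    N15: 20+36 = 56 ≤ 90
    N19: 120+36 = 156 > 150
    N27: 200+36 = 236 > 90
Round 3 — N19, N27 snap.
  N19 sheds 156 kN to N5: 156 each.
    N5: 70+156 = 226 > 110
  N27 sheds 236 kN: no online neighbours, lost.
Round 4 — N5 snaps.
  N5 sheds 226 kN: no online neighbours, lost.
No further breaks.

4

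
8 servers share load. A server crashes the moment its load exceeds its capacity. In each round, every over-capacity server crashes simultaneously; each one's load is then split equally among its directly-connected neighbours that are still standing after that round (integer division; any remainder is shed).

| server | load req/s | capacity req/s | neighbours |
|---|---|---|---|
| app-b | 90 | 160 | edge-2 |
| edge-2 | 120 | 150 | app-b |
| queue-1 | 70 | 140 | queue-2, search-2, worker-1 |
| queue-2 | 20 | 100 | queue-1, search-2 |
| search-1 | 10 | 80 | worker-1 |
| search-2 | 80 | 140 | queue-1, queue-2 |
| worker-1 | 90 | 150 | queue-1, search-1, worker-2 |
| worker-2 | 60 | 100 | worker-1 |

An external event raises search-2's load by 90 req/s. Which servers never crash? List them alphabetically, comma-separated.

Round 1 — search-2 at 170 > 140. search-2 crashes.
  search-2 sheds 170 req/s to queue-1, queue-2: 85 each.
    queue-1: 70+85 = 155 > 140
    queue-2: 20+85 = 105 > 100
Round 2 — queue-1, queue-2 crash.
  queue-1 sheds 155 req/s to worker-1: 155 each.
    worker-1: 90+155 = 245 > 150
  queue-2 sheds 105 req/s: no online neighbours, lost.
Round 3 — worker-1 crashes.
  worker-1 sheds 245 req/s to search-1, worker-2: 122 each (1 lost).
    search-1: 10+122 = 132 > 80
    worker-2: 60+122 = 182 > 100
Round 4 — search-1, worker-2 crash.
  search-1 sheds 132 req/s: no online neighbours, lost.
  worker-2 sheds 182 req/s: no online neighbours, lost.
No further crashes.

app-b, edge-2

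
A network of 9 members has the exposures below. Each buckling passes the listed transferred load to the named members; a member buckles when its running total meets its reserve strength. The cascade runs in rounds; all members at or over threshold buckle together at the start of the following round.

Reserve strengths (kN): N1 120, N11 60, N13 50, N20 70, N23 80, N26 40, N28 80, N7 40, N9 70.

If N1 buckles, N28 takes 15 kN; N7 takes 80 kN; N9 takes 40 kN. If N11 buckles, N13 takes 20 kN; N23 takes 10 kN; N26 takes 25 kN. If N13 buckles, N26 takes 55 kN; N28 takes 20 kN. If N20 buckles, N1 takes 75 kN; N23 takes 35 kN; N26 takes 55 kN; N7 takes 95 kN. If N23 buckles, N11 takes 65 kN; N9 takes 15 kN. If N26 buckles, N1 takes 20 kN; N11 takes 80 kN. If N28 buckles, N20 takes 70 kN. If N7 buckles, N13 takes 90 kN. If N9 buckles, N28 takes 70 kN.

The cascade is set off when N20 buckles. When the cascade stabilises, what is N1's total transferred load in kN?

Round 1 — N20 buckles (initial).
  N1: +75 → 75 < 120
  N23: +35 → 35 < 80
  N26: +55 → 55 ≥ 40
  N7: +95 → 95 ≥ 40
Round 2 — N26, N7 buckle.
  N1: +20 → 95 < 120
  N11: +80 → 80 ≥ 60
  N13: +90 → 90 ≥ 50
Round 3 — N11, N13 buckle.
  N23: +10 → 45 < 80
  N28: +20 → 20 < 80
No further bucklings.

95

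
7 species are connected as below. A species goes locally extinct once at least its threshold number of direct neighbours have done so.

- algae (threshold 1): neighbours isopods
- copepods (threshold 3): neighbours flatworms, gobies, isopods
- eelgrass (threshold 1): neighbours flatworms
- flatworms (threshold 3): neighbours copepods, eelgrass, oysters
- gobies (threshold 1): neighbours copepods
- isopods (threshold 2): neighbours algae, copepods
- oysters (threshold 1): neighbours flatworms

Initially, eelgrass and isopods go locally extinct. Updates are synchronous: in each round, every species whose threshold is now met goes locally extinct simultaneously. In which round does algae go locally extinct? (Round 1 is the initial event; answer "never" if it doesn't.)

Round 1 — eelgrass, isopods go locally extinct (initial).
Round 2 — checking thresholds:
  algae: 1 of 1 neighbours ≥ 1, goes locally extinct.
  copepods: 1 of 3 neighbours < 3, below threshold.
  flatworms: 1 of 3 neighbours < 3, below threshold.
Round 3 — no new extinctions; cascade stops.

2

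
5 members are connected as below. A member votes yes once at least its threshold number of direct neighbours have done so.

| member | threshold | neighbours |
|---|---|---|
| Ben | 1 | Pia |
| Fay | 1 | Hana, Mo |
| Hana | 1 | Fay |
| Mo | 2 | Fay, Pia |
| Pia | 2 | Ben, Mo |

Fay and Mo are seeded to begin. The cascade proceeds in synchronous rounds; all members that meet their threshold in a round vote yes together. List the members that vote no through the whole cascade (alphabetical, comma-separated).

Ben, Pia

Round 1 — Fay, Mo vote yes (initial).
Round 2 — checking thresholds:
  Hana: 1 of 1 neighbours ≥ 1, votes yes.
  Pia: 1 of 2 neighbours < 2, holds.
Round 3 — no new yes votes; cascade stops.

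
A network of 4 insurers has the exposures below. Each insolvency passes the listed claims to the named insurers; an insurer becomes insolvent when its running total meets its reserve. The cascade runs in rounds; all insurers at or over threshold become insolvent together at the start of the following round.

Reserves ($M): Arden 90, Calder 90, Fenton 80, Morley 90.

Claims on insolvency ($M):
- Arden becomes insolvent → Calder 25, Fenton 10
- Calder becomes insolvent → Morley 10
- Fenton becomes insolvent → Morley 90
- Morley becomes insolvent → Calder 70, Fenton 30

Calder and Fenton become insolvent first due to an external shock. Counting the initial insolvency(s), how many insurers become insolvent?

3

Round 1 — Calder, Fenton become insolvent (initial).
  Morley: +10+90 → 100 ≥ 90
Round 2 — Morley becomes insolvent.
No further insolvencies.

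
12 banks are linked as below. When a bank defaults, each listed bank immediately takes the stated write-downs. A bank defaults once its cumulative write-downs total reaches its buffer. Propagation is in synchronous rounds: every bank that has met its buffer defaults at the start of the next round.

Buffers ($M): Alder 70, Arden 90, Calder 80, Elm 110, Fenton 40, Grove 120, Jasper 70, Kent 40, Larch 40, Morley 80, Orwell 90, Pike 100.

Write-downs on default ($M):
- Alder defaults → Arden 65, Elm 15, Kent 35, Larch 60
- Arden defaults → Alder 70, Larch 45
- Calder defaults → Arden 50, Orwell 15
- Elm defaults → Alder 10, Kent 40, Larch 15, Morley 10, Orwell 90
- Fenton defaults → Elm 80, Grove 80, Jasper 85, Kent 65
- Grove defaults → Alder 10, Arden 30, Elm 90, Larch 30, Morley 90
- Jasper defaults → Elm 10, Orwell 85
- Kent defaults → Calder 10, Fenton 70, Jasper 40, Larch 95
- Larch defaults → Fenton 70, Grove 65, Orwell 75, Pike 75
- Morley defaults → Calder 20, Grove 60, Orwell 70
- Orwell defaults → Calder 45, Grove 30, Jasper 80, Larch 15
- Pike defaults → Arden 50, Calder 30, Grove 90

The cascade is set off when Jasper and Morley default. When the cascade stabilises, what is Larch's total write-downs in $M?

Round 1 — Jasper, Morley default (initial).
  Calder: +20 → 20 < 80
  Elm: +10 → 10 < 110
  Grove: +60 → 60 < 120
  Orwell: +85+70 → 155 ≥ 90
Round 2 — Orwell defaults.
  Calder: +45 → 65 < 80
  Grove: +30 → 90 < 120
  Larch: +15 → 15 < 40
No further defaults.

15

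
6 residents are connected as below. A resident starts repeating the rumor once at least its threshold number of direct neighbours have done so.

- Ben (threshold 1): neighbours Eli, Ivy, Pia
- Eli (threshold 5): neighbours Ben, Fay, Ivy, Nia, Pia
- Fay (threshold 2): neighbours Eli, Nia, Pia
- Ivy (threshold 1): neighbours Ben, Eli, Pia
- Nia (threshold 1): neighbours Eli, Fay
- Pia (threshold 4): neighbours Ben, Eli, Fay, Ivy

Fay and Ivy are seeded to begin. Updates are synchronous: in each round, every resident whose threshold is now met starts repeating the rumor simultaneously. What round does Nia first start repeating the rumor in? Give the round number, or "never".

2

Round 1 — Fay, Ivy start repeating the rumor (initial).
Round 2 — checking thresholds:
  Ben: 1 of 3 neighbours ≥ 1, starts repeating the rumor.
  Eli: 2 of 5 neighbours < 5, below threshold.
  Nia: 1 of 2 neighbours ≥ 1, starts repeating the rumor.
  Pia: 2 of 4 neighbours < 4, below threshold.
Round 3 — no new spreads; cascade stops.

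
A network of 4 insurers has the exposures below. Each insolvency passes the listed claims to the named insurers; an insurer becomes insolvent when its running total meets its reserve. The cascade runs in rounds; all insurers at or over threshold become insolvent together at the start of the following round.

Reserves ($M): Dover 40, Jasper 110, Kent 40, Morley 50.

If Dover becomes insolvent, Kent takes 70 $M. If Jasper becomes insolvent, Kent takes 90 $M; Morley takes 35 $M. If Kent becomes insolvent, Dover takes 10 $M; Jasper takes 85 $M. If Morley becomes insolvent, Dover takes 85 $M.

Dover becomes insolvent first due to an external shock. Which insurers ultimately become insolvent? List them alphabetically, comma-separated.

Round 1 — Dover becomes insolvent (initial).
  Kent: +70 → 70 ≥ 40
Round 2 — Kent becomes insolvent.
  Jasper: +85 → 85 < 110
No further insolvencies.

Dover, Kent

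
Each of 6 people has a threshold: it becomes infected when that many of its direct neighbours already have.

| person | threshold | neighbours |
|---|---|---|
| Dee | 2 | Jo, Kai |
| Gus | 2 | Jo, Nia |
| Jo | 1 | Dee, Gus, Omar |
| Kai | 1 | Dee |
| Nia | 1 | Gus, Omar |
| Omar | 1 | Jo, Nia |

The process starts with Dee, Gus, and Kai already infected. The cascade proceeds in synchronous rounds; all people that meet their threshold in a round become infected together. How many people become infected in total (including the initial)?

6

Round 1 — Dee, Gus, Kai become infected (initial).
Round 2 — checking thresholds:
  Jo: 2 of 3 neighbours ≥ 1, becomes infected.
  Nia: 1 of 2 neighbours ≥ 1, becomes infected.
Round 3 — checking thresholds:
  Omar: 2 of 2 neighbours ≥ 1, becomes infected.
Round 4 — no new infections; cascade stops.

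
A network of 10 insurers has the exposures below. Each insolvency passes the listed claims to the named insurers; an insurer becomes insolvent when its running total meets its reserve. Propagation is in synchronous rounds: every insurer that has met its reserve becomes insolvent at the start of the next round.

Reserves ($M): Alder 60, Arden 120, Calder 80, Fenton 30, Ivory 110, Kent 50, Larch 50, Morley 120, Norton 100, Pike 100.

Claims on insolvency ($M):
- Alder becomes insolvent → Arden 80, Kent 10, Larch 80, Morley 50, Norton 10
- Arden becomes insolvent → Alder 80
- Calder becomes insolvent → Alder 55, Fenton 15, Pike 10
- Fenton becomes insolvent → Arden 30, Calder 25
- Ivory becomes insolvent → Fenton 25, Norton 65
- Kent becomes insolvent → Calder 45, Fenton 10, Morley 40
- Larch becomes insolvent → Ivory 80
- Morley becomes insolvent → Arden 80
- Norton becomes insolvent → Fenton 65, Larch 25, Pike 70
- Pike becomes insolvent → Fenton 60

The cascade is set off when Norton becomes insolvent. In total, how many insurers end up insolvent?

Round 1 — Norton becomes insolvent (initial).
  Fenton: +65 → 65 ≥ 30
  Larch: +25 → 25 < 50
  Pike: +70 → 70 < 100
Round 2 — Fenton becomes insolvent.
  Arden: +30 → 30 < 120
  Calder: +25 → 25 < 80
No further insolvencies.

2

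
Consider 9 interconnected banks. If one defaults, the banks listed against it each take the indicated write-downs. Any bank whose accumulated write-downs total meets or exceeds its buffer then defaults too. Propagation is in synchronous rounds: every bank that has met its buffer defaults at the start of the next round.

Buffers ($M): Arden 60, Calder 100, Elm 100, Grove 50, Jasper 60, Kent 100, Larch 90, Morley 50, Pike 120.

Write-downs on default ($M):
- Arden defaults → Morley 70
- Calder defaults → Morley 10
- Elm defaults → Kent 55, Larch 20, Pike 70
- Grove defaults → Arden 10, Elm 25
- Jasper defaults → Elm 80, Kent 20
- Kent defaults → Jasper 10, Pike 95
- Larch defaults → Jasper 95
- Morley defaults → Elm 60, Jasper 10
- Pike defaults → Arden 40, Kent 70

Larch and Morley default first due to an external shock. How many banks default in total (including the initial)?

4

Round 1 — Larch, Morley default (initial).
  Elm: +60 → 60 < 100
  Jasper: +95+10 → 105 ≥ 60
Round 2 — Jasper defaults.
  Elm: +80 → 140 ≥ 100
  Kent: +20 → 20 < 100
Round 3 — Elm defaults.
  Kent: +55 → 75 < 100
  Pike: +70 → 70 < 120
No further defaults.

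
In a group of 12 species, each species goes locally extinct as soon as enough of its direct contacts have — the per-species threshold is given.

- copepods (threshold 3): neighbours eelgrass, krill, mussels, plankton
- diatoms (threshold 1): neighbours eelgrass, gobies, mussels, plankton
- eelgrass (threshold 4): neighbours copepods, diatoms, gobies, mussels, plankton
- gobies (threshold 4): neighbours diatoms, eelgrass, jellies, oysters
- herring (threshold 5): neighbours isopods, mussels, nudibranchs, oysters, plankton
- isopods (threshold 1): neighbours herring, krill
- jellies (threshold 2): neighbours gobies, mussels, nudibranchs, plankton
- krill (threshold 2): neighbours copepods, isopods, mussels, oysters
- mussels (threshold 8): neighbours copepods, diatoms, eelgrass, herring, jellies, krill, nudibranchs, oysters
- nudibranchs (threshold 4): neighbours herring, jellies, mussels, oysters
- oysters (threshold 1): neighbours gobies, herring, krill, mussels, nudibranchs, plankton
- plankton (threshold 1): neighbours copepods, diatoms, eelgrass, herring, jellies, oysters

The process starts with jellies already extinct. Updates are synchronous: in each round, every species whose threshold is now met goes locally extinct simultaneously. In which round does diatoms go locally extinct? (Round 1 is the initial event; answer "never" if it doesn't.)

3

Round 1 — jellies goes locally extinct (initial).
Round 2 — checking thresholds:
  gobies: 1 of 4 neighbours < 4, holds.
  mussels: 1 of 8 neighbours < 8, holds.
  nudibranchs: 1 of 4 neighbours < 4, holds.
  plankton: 1 of 6 neighbours ≥ 1, goes locally extinct.
Round 3 — checking thresholds:
  copepods: 1 of 4 neighbours < 3, holds.
  diatoms: 1 of 4 neighbours ≥ 1, goes locally extinct.
  eelgrass: 1 of 5 neighbours < 4, holds.
  gobies: 1 of 4 neighbours < 4, holds.
  herring: 1 of 5 neighbours < 5, holds.
  mussels: 1 of 8 neighbours < 8, holds.
  nudibranchs: 1 of 4 neighbours < 4, holds.
  oysters: 1 of 6 neighbours ≥ 1, goes locally extinct.
Round 4 — no new extinctions; cascade stops.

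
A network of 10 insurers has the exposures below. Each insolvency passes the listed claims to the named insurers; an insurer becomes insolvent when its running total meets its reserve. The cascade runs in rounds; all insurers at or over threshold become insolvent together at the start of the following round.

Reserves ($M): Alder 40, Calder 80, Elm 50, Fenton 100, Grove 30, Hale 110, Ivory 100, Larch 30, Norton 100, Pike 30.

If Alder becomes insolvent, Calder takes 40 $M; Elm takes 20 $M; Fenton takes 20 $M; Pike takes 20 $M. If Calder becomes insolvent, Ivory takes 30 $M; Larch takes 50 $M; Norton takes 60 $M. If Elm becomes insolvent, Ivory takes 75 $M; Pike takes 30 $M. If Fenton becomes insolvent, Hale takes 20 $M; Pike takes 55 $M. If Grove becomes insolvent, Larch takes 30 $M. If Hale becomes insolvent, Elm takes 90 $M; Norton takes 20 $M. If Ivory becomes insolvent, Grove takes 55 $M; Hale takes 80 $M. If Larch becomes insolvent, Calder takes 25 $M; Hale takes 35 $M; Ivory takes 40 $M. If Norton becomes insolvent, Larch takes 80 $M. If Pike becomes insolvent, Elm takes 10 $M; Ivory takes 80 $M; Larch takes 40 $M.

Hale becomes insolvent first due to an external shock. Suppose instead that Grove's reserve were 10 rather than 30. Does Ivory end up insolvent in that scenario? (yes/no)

With Grove's reserve at 10:
Round 1 — Hale becomes insolvent (initial).
  Elm: +90 → 90 ≥ 50
  Norton: +20 → 20 < 100
Round 2 — Elm becomes insolvent.
  Ivory: +75 → 75 < 100
  Pike: +30 → 30 ≥ 30
Round 3 — Pike becomes insolvent.
  Ivory: +80 → 155 ≥ 100
  Larch: +40 → 40 ≥ 30
Round 4 — Ivory, Larch become insolvent.
  Calder: +25 → 25 < 80
  Grove: +55 → 55 ≥ 10
Round 5 — Grove becomes insolvent.
No further insolvencies.

yes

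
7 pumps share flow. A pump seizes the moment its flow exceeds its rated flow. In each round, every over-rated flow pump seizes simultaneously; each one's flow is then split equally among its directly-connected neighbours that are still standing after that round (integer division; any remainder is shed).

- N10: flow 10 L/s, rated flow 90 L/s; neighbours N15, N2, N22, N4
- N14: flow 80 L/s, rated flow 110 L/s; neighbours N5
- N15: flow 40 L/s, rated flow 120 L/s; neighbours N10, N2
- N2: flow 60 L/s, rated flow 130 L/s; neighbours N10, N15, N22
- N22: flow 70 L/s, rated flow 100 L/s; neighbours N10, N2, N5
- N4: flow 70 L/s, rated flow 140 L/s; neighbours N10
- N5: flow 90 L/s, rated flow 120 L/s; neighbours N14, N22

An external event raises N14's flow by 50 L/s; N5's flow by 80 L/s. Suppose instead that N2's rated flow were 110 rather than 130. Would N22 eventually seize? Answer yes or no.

yes

With N2's rated flow at 110:
Round 1 — N14 at 130 > 110; N5 at 170 > 120. N14, N5 seize.
  N14 sheds 130 L/s: no online neighbours, lost.
  N5 sheds 170 L/s to N22: 170 each.
    N22: 70+170 = 240 > 100
Round 2 — N22 seizes.
  N22 sheds 240 L/s to N10, N2: 120 each.
    N10: 10+120 = 130 > 90
    N2: 60+120 = 180 > 110
Round 3 — N10, N2 seize.
  N10 sheds 130 L/s to N15, N4: 65 each.
    N15: 40+65 = 105 ≤ 120
    N4: 70+65 = 135 ≤ 140
  N2 sheds 180 L/s to N15: 180 each.
    N15: 105+180 = 285 > 120
Round 4 — N15 seizes.
  N15 sheds 285 L/s: no online neighbours, lost.
No further seizures.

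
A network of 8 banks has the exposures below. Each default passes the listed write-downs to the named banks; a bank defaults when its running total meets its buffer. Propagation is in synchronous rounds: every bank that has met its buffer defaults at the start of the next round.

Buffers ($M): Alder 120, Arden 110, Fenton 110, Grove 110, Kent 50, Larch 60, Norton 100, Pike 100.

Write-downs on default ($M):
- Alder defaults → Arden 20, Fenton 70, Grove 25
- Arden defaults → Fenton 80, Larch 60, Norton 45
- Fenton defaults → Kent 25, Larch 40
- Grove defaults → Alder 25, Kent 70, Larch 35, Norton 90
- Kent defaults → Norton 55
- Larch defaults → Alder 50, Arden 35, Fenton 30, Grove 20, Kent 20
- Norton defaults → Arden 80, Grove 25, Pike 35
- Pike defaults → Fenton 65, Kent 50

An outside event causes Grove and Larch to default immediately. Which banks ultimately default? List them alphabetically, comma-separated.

Arden, Fenton, Grove, Kent, Larch, Norton

Round 1 — Grove, Larch default (initial).
  Alder: +25+50 → 75 < 120
  Arden: +35 → 35 < 110
  Fenton: +30 → 30 < 110
  Kent: +70+20 → 90 ≥ 50
  Norton: +90 → 90 < 100
Round 2 — Kent defaults.
  Norton: +55 → 145 ≥ 100
Round 3 — Norton defaults.
  Arden: +80 → 115 ≥ 110
  Pike: +35 → 35 < 100
Round 4 — Arden defaults.
  Fenton: +80 → 110 ≥ 110
Round 5 — Fenton defaults.
No further defaults.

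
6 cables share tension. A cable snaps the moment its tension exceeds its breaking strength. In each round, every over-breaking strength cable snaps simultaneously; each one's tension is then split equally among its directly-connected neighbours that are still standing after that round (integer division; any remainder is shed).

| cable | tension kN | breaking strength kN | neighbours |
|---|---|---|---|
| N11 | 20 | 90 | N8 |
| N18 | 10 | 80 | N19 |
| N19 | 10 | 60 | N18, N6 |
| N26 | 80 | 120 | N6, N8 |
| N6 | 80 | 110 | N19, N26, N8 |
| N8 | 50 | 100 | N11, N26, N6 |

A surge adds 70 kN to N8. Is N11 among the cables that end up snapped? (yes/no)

Round 1 — N8 at 120 > 100. N8 snaps.
  N8 sheds 120 kN to N11, N26, N6: 40 each.
    N11: 20+40 = 60 ≤ 90
    N26: 80+40 = 120 ≤ 120
    N6: 80+40 = 120 > 110
Round 2 — N6 snaps.
  N6 sheds 120 kN to N19, N26: 60 each.
    N19: 10+60 = 70 > 60
    N26: 120+60 = 180 > 120
Round 3 — N19, N26 snap.
  N19 sheds 70 kN to N18: 70 each.
    N18: 10+70 = 80 ≤ 80
  N26 sheds 180 kN: no online neighbours, lost.
No further breaks.

no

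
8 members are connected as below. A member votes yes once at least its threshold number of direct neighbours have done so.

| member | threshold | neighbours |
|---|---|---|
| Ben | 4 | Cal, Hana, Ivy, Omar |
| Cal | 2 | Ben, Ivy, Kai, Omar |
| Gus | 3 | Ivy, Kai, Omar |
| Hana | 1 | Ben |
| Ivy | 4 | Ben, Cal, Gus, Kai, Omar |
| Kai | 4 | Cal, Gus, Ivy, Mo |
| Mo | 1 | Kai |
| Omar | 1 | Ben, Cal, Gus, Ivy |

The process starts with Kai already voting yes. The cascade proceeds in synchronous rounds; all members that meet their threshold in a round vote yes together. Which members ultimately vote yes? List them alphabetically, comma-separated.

Round 1 — Kai votes yes (initial).
Round 2 — checking thresholds:
  Cal: 1 of 4 neighbours < 2, not yet.
  Gus: 1 of 3 neighbours < 3, not yet.
  Ivy: 1 of 5 neighbours < 4, not yet.
  Mo: 1 of 1 neighbours ≥ 1, votes yes.
Round 3 — no new yes votes; cascade stops.

Kai, Mo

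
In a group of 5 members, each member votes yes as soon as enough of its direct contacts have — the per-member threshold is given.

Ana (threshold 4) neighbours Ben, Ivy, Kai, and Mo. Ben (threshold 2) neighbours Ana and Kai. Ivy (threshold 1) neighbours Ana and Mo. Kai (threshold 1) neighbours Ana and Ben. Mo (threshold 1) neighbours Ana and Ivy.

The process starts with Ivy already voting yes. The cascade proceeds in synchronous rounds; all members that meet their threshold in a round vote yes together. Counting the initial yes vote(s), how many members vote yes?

2

Round 1 — Ivy votes yes (initial).
Round 2 — checking thresholds:
  Ana: 1 of 4 neighbours < 4, not yet.
  Mo: 1 of 2 neighbours ≥ 1, votes yes.
Round 3 — no new yes votes; cascade stops.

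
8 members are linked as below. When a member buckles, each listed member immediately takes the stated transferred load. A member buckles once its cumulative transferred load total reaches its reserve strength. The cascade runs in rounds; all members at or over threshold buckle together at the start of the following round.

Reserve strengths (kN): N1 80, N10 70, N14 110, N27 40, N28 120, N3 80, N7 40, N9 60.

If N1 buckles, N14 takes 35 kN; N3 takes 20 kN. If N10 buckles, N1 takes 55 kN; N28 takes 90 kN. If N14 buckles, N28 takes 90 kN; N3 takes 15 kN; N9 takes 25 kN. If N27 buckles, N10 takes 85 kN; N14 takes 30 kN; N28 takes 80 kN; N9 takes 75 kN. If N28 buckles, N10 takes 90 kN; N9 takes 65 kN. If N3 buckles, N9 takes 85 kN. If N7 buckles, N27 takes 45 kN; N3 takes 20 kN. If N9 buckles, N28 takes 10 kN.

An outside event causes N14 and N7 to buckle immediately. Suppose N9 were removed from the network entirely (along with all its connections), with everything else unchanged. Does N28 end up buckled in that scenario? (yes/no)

yes

With N9 removed:
Round 1 — N14, N7 buckle (initial).
  N27: +45 → 45 ≥ 40
  N28: +90 → 90 < 120
  N3: +15+20 → 35 < 80
Round 2 — N27 buckles.
  N10: +85 → 85 ≥ 70
  N28: +80 → 170 ≥ 120
Round 3 — N10, N28 buckle.
  N1: +55 → 55 < 80
No further bucklings.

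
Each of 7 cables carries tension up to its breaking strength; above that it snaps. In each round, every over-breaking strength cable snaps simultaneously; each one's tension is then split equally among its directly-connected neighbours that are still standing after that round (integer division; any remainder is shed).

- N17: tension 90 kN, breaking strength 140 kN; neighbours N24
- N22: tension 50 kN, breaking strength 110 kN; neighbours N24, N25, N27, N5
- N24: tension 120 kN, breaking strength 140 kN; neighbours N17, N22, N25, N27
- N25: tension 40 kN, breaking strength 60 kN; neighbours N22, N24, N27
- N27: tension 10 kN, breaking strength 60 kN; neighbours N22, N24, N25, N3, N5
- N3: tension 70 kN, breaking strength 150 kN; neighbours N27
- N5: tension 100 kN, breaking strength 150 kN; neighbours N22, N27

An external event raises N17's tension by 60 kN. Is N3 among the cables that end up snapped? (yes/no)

no

Round 1 — N17 at 150 > 140. N17 snaps.
  N17 sheds 150 kN to N24: 150 each.
    N24: 120+150 = 270 > 140
Round 2 — N24 snaps.
  N24 sheds 270 kN to N22, N25, N27: 90 each.
    N22: 50+90 = 140 > 110
    N25: 40+90 = 130 > 60
    N27: 10+90 = 100 > 60
Round 3 — N22, N25, N27 snap.
  N22 sheds 140 kN to N5: 140 each.
    N5: 100+140 = 240 > 150
  N25 sheds 130 kN: no online neighbours, lost.
  N27 sheds 100 kN to N3, N5: 50 each.
    N3: 70+50 = 120 ≤ 150
    N5: 240+50 = 290 > 150
Round 4 — N5 snaps.
  N5 sheds 290 kN: no online neighbours, lost.
No further breaks.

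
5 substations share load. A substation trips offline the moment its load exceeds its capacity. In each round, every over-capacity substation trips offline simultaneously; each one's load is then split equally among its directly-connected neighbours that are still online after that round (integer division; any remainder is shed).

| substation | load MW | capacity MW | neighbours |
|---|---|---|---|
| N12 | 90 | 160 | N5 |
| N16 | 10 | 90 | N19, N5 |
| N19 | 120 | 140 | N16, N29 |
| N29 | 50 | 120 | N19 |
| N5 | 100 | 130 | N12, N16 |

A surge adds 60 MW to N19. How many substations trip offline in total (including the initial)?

Round 1 — N19 at 180 > 140. N19 trips offline.
  N19 sheds 180 MW to N16, N29: 90 each.
    N16: 10+90 = 100 > 90
    N29: 50+90 = 140 > 120
Round 2 — N16, N29 trip offline.
  N16 sheds 100 MW to N5: 100 each.
    N5: 100+100 = 200 > 130
  N29 sheds 140 MW: no online neighbours, lost.
Round 3 — N5 trips offline.
  N5 sheds 200 MW to N12: 200 each.
    N12: 90+200 = 290 > 160
Round 4 — N12 trips offline.
  N12 sheds 290 MW: no online neighbours, lost.
No further trips.

5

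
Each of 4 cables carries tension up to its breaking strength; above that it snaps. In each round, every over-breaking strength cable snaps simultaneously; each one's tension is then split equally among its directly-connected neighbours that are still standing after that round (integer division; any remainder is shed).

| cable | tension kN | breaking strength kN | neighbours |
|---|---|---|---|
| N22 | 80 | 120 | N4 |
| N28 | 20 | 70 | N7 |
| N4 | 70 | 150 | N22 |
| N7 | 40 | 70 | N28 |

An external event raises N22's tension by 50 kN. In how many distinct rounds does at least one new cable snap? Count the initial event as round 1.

2

Round 1 — N22 at 130 > 120. N22 snaps.
  N22 sheds 130 kN to N4: 130 each.
    N4: 70+130 = 200 > 150
Round 2 — N4 snaps.
  N4 sheds 200 kN: no online neighbours, lost.
No further breaks.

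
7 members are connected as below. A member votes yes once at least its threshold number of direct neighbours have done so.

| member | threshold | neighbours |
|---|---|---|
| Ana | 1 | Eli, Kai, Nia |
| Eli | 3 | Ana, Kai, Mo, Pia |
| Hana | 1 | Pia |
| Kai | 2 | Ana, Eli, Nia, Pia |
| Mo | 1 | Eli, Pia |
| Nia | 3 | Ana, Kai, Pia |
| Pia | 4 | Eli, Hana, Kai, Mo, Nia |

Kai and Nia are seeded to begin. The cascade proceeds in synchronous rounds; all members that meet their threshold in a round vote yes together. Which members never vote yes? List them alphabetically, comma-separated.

Round 1 — Kai, Nia vote yes (initial).
Round 2 — checking thresholds:
  Ana: 2 of 3 neighbours ≥ 1, votes yes.
  Eli: 1 of 4 neighbours < 3, not yet.
  Pia: 2 of 5 neighbours < 4, not yet.
Round 3 — no new yes votes; cascade stops.

Eli, Hana, Mo, Pia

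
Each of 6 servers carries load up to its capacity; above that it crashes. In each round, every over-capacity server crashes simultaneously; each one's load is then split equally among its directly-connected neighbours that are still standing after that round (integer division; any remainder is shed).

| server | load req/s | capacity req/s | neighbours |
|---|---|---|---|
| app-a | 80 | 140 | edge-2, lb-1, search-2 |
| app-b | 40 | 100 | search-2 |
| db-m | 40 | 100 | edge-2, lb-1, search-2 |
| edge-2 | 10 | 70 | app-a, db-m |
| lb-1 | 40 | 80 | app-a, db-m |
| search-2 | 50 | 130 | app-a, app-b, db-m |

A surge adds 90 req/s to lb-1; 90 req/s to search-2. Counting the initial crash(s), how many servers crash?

Round 1 — lb-1 at 130 > 80; search-2 at 140 > 130. lb-1, search-2 crash.
  lb-1 sheds 130 req/s to app-a, db-m: 65 each.
    app-a: 80+65 = 145 > 140
    db-m: 40+65 = 105 > 100
  search-2 sheds 140 req/s to app-a, app-b, db-m: 46 each (2 lost).
    app-a: 145+46 = 191 > 140
    app-b: 40+46 = 86 ≤ 100
    db-m: 105+46 = 151 > 100
Round 2 — app-a, db-m crash.
  app-a sheds 191 req/s to edge-2: 191 each.
    edge-2: 10+191 = 201 > 70
  db-m sheds 151 req/s to edge-2: 151 each.
    edge-2: 201+151 = 352 > 70
Round 3 — edge-2 crashes.
  edge-2 sheds 352 req/s: no online neighbours, lost.
No further crashes.

5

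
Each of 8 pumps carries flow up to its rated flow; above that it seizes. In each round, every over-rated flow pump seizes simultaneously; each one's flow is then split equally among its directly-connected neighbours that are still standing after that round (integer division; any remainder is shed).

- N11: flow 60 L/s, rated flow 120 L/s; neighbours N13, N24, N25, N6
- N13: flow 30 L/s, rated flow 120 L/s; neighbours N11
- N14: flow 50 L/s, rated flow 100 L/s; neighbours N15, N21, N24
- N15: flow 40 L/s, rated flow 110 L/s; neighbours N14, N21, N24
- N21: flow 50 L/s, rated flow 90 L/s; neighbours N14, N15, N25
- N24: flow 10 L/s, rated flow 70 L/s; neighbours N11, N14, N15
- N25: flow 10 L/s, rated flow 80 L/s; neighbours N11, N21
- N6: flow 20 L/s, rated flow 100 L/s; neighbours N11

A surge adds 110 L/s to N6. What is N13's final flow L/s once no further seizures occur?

93

Round 1 — N6 at 130 > 100. N6 seizes.
  N6 sheds 130 L/s to N11: 130 each.
    N11: 60+130 = 190 > 120
Round 2 — N11 seizes.
  N11 sheds 190 L/s to N13, N24, N25: 63 each (1 lost).
    N13: 30+63 = 93 ≤ 120
    N24: 10+63 = 73 > 70
    N25: 10+63 = 73 ≤ 80
Round 3 — N24 seizes.
  N24 sheds 73 L/s to N14, N15: 36 each (1 lost).
    N14: 50+36 = 86 ≤ 100
    N15: 40+36 = 76 ≤ 110
No further seizures.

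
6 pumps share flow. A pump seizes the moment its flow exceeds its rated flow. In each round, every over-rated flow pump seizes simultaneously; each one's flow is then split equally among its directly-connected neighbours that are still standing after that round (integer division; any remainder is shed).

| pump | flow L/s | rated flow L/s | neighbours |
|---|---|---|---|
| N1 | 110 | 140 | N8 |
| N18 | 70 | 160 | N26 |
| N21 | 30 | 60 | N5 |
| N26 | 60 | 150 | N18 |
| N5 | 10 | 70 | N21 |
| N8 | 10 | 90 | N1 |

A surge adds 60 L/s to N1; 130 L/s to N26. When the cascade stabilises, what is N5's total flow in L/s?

10

Round 1 — N1 at 170 > 140; N26 at 190 > 150. N1, N26 seize.
  N1 sheds 170 L/s to N8: 170 each.
    N8: 10+170 = 180 > 90
  N26 sheds 190 L/s to N18: 190 each.
    N18: 70+190 = 260 > 160
Round 2 — N18, N8 seize.
  N18 sheds 260 L/s: no online neighbours, lost.
  N8 sheds 180 L/s: no online neighbours, lost.
No further seizures.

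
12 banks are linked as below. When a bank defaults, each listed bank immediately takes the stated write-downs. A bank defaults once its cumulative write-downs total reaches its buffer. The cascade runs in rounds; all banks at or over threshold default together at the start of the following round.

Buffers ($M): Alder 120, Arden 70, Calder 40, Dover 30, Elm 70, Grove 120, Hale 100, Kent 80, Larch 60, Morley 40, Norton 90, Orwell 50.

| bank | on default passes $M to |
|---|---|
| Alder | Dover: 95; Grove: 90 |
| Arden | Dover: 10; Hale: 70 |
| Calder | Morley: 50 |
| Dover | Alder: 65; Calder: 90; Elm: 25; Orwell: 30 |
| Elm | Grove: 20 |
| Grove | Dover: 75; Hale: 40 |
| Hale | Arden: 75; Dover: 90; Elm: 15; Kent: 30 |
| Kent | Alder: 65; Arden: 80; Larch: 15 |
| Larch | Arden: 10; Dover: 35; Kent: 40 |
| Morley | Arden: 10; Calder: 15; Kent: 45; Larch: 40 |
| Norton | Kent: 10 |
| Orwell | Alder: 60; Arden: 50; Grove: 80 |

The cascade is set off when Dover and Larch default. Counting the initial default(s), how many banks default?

7

Round 1 — Dover, Larch default (initial).
  Alder: +65 → 65 < 120
  Arden: +10 → 10 < 70
  Calder: +90 → 90 ≥ 40
  Elm: +25 → 25 < 70
  Kent: +40 → 40 < 80
  Orwell: +30 → 30 < 50
Round 2 — Calder defaults.
  Morley: +50 → 50 ≥ 40
Round 3 — Morley defaults.
  Arden: +10 → 20 < 70
  Kent: +45 → 85 ≥ 80
Round 4 — Kent defaults.
  Alder: +65 → 130 ≥ 120
  Arden: +80 → 100 ≥ 70
Round 5 — Alder, Arden default.
  Grove: +90 → 90 < 120
  Hale: +70 → 70 < 100
No further defaults.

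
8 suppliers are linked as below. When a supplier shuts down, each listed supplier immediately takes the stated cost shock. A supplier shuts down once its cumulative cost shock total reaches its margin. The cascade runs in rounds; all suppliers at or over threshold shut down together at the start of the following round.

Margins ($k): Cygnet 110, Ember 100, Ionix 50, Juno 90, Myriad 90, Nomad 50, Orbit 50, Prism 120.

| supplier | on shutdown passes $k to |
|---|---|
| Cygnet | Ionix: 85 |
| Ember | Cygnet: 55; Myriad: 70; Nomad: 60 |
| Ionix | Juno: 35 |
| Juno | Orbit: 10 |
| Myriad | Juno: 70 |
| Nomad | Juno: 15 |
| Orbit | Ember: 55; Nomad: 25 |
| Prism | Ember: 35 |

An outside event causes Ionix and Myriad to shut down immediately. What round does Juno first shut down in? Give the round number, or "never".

2

Round 1 — Ionix, Myriad shut down (initial).
  Juno: +35+70 → 105 ≥ 90
Round 2 — Juno shuts down.
  Orbit: +10 → 10 < 50
No further shutdowns.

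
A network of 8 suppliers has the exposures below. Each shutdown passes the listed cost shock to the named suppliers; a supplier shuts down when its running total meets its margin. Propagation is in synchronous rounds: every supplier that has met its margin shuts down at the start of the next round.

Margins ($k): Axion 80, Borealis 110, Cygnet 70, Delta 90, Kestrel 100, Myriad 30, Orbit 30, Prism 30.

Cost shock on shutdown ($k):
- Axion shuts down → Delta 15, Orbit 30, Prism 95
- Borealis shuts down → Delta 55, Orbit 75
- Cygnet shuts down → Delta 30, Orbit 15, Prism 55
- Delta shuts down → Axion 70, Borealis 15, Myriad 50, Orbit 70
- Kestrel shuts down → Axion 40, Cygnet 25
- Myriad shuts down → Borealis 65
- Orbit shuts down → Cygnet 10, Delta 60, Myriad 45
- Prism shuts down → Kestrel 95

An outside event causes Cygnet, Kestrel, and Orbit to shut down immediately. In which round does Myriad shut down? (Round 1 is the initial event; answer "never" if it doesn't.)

2

Round 1 — Cygnet, Kestrel, Orbit shut down (initial).
  Axion: +40 → 40 < 80
  Delta: +30+60 → 90 ≥ 90
  Myriad: +45 → 45 ≥ 30
  Prism: +55 → 55 ≥ 30
Round 2 — Delta, Myriad, Prism shut down.
  Axion: +70 → 110 ≥ 80
  Borealis: +15+65 → 80 < 110
Round 3 — Axion shuts down.
No further shutdowns.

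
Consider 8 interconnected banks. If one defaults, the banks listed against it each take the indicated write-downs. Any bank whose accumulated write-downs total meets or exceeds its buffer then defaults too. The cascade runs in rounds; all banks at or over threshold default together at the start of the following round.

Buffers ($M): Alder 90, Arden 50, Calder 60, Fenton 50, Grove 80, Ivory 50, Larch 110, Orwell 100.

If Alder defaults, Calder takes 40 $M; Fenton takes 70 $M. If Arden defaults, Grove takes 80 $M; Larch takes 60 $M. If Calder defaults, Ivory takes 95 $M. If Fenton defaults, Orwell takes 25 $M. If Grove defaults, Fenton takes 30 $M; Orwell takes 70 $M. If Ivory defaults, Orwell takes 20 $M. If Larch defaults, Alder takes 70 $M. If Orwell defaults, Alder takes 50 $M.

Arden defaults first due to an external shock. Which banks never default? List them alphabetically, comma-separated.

Round 1 — Arden defaults (initial).
  Grove: +80 → 80 ≥ 80
  Larch: +60 → 60 < 110
Round 2 — Grove defaults.
  Fenton: +30 → 30 < 50
  Orwell: +70 → 70 < 100
No further defaults.

Alder, Calder, Fenton, Ivory, Larch, Orwell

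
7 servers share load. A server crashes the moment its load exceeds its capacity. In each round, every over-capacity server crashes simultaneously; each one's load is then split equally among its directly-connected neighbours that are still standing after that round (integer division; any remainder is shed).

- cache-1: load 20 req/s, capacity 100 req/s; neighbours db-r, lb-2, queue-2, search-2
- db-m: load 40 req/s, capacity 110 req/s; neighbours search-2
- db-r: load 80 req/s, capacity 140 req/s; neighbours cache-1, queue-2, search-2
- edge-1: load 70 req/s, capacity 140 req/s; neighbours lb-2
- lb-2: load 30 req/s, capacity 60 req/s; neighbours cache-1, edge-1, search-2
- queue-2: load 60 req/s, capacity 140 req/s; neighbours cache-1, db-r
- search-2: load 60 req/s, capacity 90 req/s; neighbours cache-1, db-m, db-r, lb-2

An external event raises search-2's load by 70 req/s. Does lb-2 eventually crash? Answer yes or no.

Round 1 — search-2 at 130 > 90. search-2 crashes.
  search-2 sheds 130 req/s to cache-1, db-m, db-r, lb-2: 32 each (2 lost).
    cache-1: 20+32 = 52 ≤ 100
    db-m: 40+32 = 72 ≤ 110
    db-r: 80+32 = 112 ≤ 140
    lb-2: 30+32 = 62 > 60
Round 2 — lb-2 crashes.
  lb-2 sheds 62 req/s to cache-1, edge-1: 31 each.
    cache-1: 52+31 = 83 ≤ 100
    edge-1: 70+31 = 101 ≤ 140
No further crashes.

yes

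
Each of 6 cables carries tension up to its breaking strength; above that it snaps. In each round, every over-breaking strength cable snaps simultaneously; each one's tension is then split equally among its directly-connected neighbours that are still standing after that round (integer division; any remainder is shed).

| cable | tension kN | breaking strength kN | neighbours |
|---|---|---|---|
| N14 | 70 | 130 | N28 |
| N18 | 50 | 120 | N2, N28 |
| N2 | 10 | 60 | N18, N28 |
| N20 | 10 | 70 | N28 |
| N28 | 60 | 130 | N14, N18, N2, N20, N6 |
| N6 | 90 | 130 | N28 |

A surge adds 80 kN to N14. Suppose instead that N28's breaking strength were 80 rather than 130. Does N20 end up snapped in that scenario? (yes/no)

no

With N28's breaking strength at 80:
Round 1 — N14 at 150 > 130. N14 snaps.
  N14 sheds 150 kN to N28: 150 each.
    N28: 60+150 = 210 > 80
Round 2 — N28 snaps.
  N28 sheds 210 kN to N18, N2, N20, N6: 52 each (2 lost).
    N18: 50+52 = 102 ≤ 120
    N2: 10+52 = 62 > 60
    N20: 10+52 = 62 ≤ 70
    N6: 90+52 = 142 > 130
Round 3 — N2, N6 snap.
  N2 sheds 62 kN to N18: 62 each.
    N18: 102+62 = 164 > 120
  N6 sheds 142 kN: no online neighbours, lost.
Round 4 — N18 snaps.
  N18 sheds 164 kN: no online neighbours, lost.
No further breaks.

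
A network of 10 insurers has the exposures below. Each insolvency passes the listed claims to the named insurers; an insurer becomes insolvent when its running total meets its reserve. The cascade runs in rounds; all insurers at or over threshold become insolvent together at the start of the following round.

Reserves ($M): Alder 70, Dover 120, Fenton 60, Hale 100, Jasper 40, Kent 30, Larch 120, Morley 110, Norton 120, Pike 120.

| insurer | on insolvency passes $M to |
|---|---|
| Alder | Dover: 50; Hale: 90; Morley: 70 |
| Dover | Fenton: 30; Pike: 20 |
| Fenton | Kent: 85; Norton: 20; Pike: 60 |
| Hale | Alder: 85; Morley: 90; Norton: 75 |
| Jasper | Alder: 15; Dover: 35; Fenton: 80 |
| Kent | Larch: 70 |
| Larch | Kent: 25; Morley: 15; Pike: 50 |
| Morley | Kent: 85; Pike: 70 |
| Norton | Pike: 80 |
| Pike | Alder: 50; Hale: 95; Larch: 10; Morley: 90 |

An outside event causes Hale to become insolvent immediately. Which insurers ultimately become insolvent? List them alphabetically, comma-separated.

Round 1 — Hale becomes insolvent (initial).
  Alder: +85 → 85 ≥ 70
  Morley: +90 → 90 < 110
  Norton: +75 → 75 < 120
Round 2 — Alder becomes insolvent.
  Dover: +50 → 50 < 120
  Morley: +70 → 160 ≥ 110
Round 3 — Morley becomes insolvent.
  Kent: +85 → 85 ≥ 30
  Pike: +70 → 70 < 120
Round 4 — Kent becomes insolvent.
  Larch: +70 → 70 < 120
No further insolvencies.

Alder, Hale, Kent, Morley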